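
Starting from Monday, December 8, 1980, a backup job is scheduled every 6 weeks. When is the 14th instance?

June 7, 1982

The 14th occurrence is 13 intervals after the first: 13 × 42 = 546 days after December 8, 1980.
December has 31 days — 23 days to the end of December leaves 523.
1981 has 365 days (158 left).
January has 31 days (127 left).
February has 28 days (99 left).
March has 31 days (68 left).
April has 30 days (38 left).
May has 31 days (7 left).
7 days into June → June 7, 1982.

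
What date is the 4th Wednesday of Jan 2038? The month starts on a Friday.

Jan 27, 2038

Jan 2038 begins on a Friday, so the first Wednesday is Jan 6 (5 days later).
The 4th Wednesday is 3 weeks later: 6 + 21 = 27.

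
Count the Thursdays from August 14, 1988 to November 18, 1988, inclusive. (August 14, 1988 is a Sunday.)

August 14, 1988 is a Sunday; the first Thursday on or after it is August 18, 1988 (4 days later).
From August 18, 1988 to November 18, 1988: 13 + 30 + 31 + 18 = 92 days (rest of August, September, October, November).
92 ÷ 7 = 13 full weeks with remainder 1, so 13 more Thursdays after the first → 14.

14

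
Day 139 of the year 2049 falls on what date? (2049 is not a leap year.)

2049-05-19

January has 31 days (139 − 31 = 108 remain).
February has 28 days (108 − 28 = 80 remain).
March has 31 days (80 − 31 = 49 remain).
April has 30 days (49 − 30 = 19 remain).
19 into May → May 19.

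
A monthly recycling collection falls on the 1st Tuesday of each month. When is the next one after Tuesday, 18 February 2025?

February 2025 starts on a Saturday, so its 1st Tuesday is 4 February 2025 (3 days in).
That is not after 18 February 2025, so look at March 2025.
March 2025 starts on a Saturday, so its 1st Tuesday is 4 March 2025 (3 days in).

4 March 2025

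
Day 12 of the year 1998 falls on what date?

1998-01-12

12 into January → January 12.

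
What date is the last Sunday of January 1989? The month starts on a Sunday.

1989-01-29

January 1989 begins on a Sunday, so the first Sunday is January 1.
January 1989 has 31 days. Adding weeks: 1, 8, 15, 22, 29 — the last one ≤ 31 is the 29th.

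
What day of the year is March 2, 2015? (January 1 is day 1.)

61

Days in months before March: 31 + 28 = 59.
Plus 2 days into March → day 61.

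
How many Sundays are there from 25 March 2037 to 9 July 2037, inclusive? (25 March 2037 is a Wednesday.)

15

25 March 2037 is a Wednesday; the first Sunday on or after it is 29 March 2037 (4 days later).
From 29 March 2037 to 9 July 2037: 2 + 30 + 31 + 30 + 9 = 102 days (rest of March, April, May, June, July).
102 ÷ 7 = 14 full weeks with remainder 4, so 14 more Sundays after the first → 15.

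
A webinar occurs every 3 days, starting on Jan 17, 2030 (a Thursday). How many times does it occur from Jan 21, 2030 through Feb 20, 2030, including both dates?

10

Occurrences land 3·i days after Jan 17, 2030 for i = 0, 1, 2, …
Jan 21, 2030 is 4 days after the start; 4 ÷ 3 = 1 remainder 1; since the remainder is 1, round up to i = 2. First occurrence in the window: #3 on Jan 23, 2030 (2×3 = 6 days in).
Feb 20, 2030 is 34 days after the start; 34 ÷ 3 = 11 remainder 1. Last occurrence in the window: #12 on Feb 19, 2030.
Occurrences #3 through #12: 10 in total.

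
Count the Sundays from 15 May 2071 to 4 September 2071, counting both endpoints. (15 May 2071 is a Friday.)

16

15 May 2071 is a Friday; the first Sunday on or after it is 17 May 2071 (2 days later).
From 17 May 2071 to 4 September 2071: 14 + 30 + 31 + 31 + 4 = 110 days (rest of May, June, July, August, September).
110 ÷ 7 = 15 full weeks with remainder 5, so 15 more Sundays after the first → 16.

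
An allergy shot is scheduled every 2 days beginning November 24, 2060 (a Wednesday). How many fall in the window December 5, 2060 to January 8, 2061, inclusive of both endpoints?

17

Occurrences land 2·i days after November 24, 2060 for i = 0, 1, 2, …
December 5, 2060 is 11 days after the start; 11 ÷ 2 = 5 remainder 1; since the remainder is 1, round up to i = 6. First occurrence in the window: #7 on December 6, 2060 (6×2 = 12 days in).
January 8, 2061 is 45 days after the start; 45 ÷ 2 = 22 remainder 1. Last occurrence in the window: #23 on January 7, 2061.
Occurrences #7 through #23: 17 in total.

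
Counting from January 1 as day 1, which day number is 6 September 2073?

Days in months before September: 31 + 28 + 31 + 30 + 31 + 30 + 31 + 31 = 243.
Plus 6 days into September → day 249.

249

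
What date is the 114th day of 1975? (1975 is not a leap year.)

Jan has 31 days (114 − 31 = 83 remain).
Feb has 28 days (83 − 28 = 55 remain).
Mar has 31 days (55 − 31 = 24 remain).
24 into Apr → Apr 24.

Apr 24, 1975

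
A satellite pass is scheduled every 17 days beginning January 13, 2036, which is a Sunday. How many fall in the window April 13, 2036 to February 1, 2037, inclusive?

Occurrences land 17·i days after January 13, 2036 for i = 0, 1, 2, …
April 13, 2036 is 91 days after the start; 91 ÷ 17 = 5 remainder 6; since the remainder is 6, round up to i = 6. First occurrence in the window: #7 on April 24, 2036 (6×17 = 102 days in).
February 1, 2037 is 385 days after the start; 385 ÷ 17 = 22 remainder 11. Last occurrence in the window: #23 on January 21, 2037.
Occurrences #7 through #23: 17 in total.

17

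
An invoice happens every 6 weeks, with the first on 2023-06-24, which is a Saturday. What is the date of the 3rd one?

2023-09-16

The 3rd occurrence is 2 intervals after the first: 2 × 42 = 84 days after 2023-06-24.
June has 30 days — 6 days to the end of June leaves 78.
July has 31 days (47 left).
August has 31 days (16 left).
16 days into September → 2023-09-16.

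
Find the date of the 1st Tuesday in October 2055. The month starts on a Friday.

October 5, 2055

October 2055 begins on a Friday, so the first Tuesday is October 5 (4 days later).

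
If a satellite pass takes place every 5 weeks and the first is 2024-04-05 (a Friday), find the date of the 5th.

The 5th occurrence is 4 intervals after the first: 4 × 35 = 140 days after 2024-04-05.
April has 30 days — 25 days to the end of April leaves 115.
May has 31 days (84 left).
June has 30 days (54 left).
July has 31 days (23 left).
23 days into August → 2024-08-23.

2024-08-23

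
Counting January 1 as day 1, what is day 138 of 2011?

May 18, 2011

January has 31 days (138 − 31 = 107 remain).
February has 28 days (107 − 28 = 79 remain).
March has 31 days (79 − 31 = 48 remain).
April has 30 days (48 − 30 = 18 remain).
18 into May → May 18.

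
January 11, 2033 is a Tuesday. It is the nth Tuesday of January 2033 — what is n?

2nd

Day 11 falls in week ⌈11/7⌉ of the month.
Days 1–7 hold the 1st Tuesday, 8–14 the 2nd, 15–21 the 3rd, 22–28 the 4th, 29–31 the 5th.
11 is in the range for the 2nd.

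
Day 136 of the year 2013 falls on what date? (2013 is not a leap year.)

2013-05-16

January has 31 days (136 − 31 = 105 remain).
February has 28 days (105 − 28 = 77 remain).
March has 31 days (77 − 31 = 46 remain).
April has 30 days (46 − 30 = 16 remain).
16 into May → May 16.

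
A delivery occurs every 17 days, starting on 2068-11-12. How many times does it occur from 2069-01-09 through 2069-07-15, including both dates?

Occurrences land 17·i days after 2068-11-12 for i = 0, 1, 2, …
2069-01-09 is 58 days after the start; 58 ÷ 17 = 3 remainder 7; since the remainder is 7, round up to i = 4. First occurrence in the window: #5 on 2069-01-19 (4×17 = 68 days in).
2069-07-15 is 245 days after the start; 245 ÷ 17 = 14 remainder 7. Last occurrence in the window: #15 on 2069-07-08.
Occurrences #5 through #15: 11 in total.

11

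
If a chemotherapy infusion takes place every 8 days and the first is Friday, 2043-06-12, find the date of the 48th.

2044-06-22

The 48th occurrence is 47 intervals after the first: 47 × 8 = 376 days after 2043-06-12.
June has 30 days — 18 days to the end of June leaves 358.
July has 31 days (327 left).
August has 31 days (296 left).
September has 30 days (266 left).
October has 31 days (235 left).
November has 30 days (205 left).
December has 31 days (174 left).
January has 31 days (143 left).
February has 29 days (114 left).
March has 31 days (83 left).
April has 30 days (53 left).
May has 31 days (22 left).
22 days into June → 2044-06-22.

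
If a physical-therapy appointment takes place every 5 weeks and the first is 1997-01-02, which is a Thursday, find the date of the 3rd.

1997-03-13

The 3rd occurrence is 2 intervals after the first: 2 × 35 = 70 days after 1997-01-02.
January has 31 days — 29 days to the end of January leaves 41.
February has 28 days (13 left).
13 days into March → 1997-03-13.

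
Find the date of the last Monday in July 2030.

July 2030 begins on a Monday, so the first Monday is July 1.
July 2030 has 31 days. Adding weeks: 1, 8, 15, 22, 29 — the last one ≤ 31 is the 29th.

29 July 2030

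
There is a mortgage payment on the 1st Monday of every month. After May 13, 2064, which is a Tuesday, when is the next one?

May 2064 starts on a Thursday, so its 1st Monday is May 5, 2064 (4 days in).
That is not after May 13, 2064, so look at Jun 2064.
Jun 2064 starts on a Sunday, so its 1st Monday is Jun 2, 2064 (1 day in).

Jun 2, 2064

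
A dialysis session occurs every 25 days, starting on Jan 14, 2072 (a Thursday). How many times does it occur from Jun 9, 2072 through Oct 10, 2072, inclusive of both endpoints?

Occurrences land 25·i days after Jan 14, 2072 for i = 0, 1, 2, …
Jun 9, 2072 is 147 days after the start; 147 ÷ 25 = 5 remainder 22; since the remainder is 22, round up to i = 6. First occurrence in the window: #7 on Jun 12, 2072 (6×25 = 150 days in).
Oct 10, 2072 is 270 days after the start; 270 ÷ 25 = 10 remainder 20. Last occurrence in the window: #11 on Sep 20, 2072.
Occurrences #7 through #11: 5 in total.

5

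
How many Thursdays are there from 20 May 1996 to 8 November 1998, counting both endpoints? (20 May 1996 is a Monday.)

129

20 May 1996 is a Monday; the first Thursday on or after it is 23 May 1996 (3 days later).
From 23 May 1996 to 8 November 1998: 222 + 365 + 312 = 899 days (rest of 1996, 1997, to 8 November 1998 in 1998).
899 ÷ 7 = 128 full weeks with remainder 3, so 128 more Thursdays after the first → 129.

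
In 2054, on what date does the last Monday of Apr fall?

Apr 27, 2054

Apr 2054 begins on a Wednesday, so the first Monday is Apr 6 (5 days later).
Apr 2054 has 30 days. Adding weeks: 6, 13, 20, 27 — the last one ≤ 30 is the 27th.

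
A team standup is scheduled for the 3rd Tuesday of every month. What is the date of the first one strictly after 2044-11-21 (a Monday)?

2044-12-20

November 2044 starts on a Tuesday; its first Tuesday is the 1st, so the 3rd Tuesday is the 15th — 2044-11-15.
That is not after 2044-11-21, so look at December 2044.
December 2044 starts on a Thursday; its first Tuesday is the 6th, so the 3rd Tuesday is the 20th — 2044-12-20.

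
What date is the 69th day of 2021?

January has 31 days (69 − 31 = 38 remain).
February has 28 days (38 − 28 = 10 remain).
10 into March → March 10.

10 March 2021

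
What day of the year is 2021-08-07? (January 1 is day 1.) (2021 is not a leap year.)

219

Days in months before August: 31 + 28 + 31 + 30 + 31 + 30 + 31 = 212.
Plus 7 days into August → day 219.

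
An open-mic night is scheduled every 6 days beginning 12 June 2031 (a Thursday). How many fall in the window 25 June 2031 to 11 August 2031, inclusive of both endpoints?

8

Occurrences land 6·i days after 12 June 2031 for i = 0, 1, 2, …
25 June 2031 is 13 days after the start; 13 ÷ 6 = 2 remainder 1; since the remainder is 1, round up to i = 3. First occurrence in the window: #4 on 30 June 2031 (3×6 = 18 days in).
11 August 2031 is 60 days after the start; 60 ÷ 6 = 10 remainder 0. Last occurrence in the window: #11 on 11 August 2031.
Occurrences #4 through #11: 8 in total.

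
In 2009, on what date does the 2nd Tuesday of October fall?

October 13, 2009

October 2009 begins on a Thursday, so the first Tuesday is October 6 (5 days later).
The 2nd Tuesday is 1 weeks later: 6 + 7 = 13.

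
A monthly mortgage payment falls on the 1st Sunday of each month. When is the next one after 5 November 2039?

November 2039 starts on a Tuesday, so its 1st Sunday is 6 November 2039 (5 days in).
6 November 2039 is after 5 November 2039, so that is the next one.

6 November 2039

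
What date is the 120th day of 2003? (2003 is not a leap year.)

Apr 30, 2003

Jan has 31 days (120 − 31 = 89 remain).
Feb has 28 days (89 − 28 = 61 remain).
Mar has 31 days (61 − 31 = 30 remain).
30 into Apr → Apr 30.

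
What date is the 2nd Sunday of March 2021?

March 14, 2021

March 2021 begins on a Monday, so the first Sunday is March 7 (6 days later).
The 2nd Sunday is 1 weeks later: 7 + 7 = 14.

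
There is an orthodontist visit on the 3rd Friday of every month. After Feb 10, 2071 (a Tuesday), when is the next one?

Feb 2071 starts on a Sunday; its first Friday is the 6th, so the 3rd Friday is the 20th — Feb 20, 2071.
Feb 20, 2071 is after Feb 10, 2071, so that is the next one.

Feb 20, 2071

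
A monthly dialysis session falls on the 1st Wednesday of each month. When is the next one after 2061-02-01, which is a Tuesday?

2061-02-02

February 2061 starts on a Tuesday, so its 1st Wednesday is 2061-02-02 (1 day in).
2061-02-02 is after 2061-02-01, so that is the next one.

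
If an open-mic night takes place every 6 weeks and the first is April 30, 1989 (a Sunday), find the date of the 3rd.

July 23, 1989

The 3rd occurrence is 2 intervals after the first: 2 × 42 = 84 days after April 30, 1989.
April has 30 days — 0 days to the end of April leaves 84.
May has 31 days (53 left).
June has 30 days (23 left).
23 days into July → July 23, 1989.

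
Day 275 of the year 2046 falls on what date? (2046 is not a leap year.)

January has 31 days (275 − 31 = 244 remain).
February has 28 days (244 − 28 = 216 remain).
March has 31 days (216 − 31 = 185 remain).
April has 30 days (185 − 30 = 155 remain).
May has 31 days (155 − 31 = 124 remain).
June has 30 days (124 − 30 = 94 remain).
July has 31 days (94 − 31 = 63 remain).
August has 31 days (63 − 31 = 32 remain).
September has 30 days (32 − 30 = 2 remain).
2 into October → October 2.

2 October 2046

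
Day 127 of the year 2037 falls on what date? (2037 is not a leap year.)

Jan has 31 days (127 − 31 = 96 remain).
Feb has 28 days (96 − 28 = 68 remain).
Mar has 31 days (68 − 31 = 37 remain).
Apr has 30 days (37 − 30 = 7 remain).
7 into May → May 7.

May 7, 2037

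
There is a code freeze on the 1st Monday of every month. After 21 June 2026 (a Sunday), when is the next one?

6 July 2026

June 2026 starts on a Monday, so its 1st Monday is 1 June 2026.
That is not after 21 June 2026, so look at July 2026.
July 2026 starts on a Wednesday, so its 1st Monday is 6 July 2026 (5 days in).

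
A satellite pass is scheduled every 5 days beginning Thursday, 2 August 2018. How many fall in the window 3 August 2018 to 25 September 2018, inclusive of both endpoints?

10

Occurrences land 5·i days after 2 August 2018 for i = 0, 1, 2, …
3 August 2018 is 1 day after the start; 1 ÷ 5 = 0 remainder 1; since the remainder is 1, round up to i = 1. First occurrence in the window: #2 on 7 August 2018 (1×5 = 5 days in).
25 September 2018 is 54 days after the start; 54 ÷ 5 = 10 remainder 4. Last occurrence in the window: #11 on 21 September 2018.
Occurrences #2 through #11: 10 in total.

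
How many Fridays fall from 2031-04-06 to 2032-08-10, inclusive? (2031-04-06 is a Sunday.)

2031-04-06 is a Sunday; the first Friday on or after it is 2031-04-11 (5 days later).
From 2031-04-11 to 2032-08-10: 264 + 223 = 487 days (rest of 2031, to 2032-08-10 in 2032).
487 ÷ 7 = 69 full weeks with remainder 4, so 69 more Fridays after the first → 70.

70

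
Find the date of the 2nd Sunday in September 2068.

The first Sunday of September 2068 is September 2.
The 2nd Sunday is 1 weeks later: 2 + 7 = 9.

2068-09-09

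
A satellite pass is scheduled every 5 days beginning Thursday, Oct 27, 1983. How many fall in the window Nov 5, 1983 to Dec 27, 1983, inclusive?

11

Occurrences land 5·i days after Oct 27, 1983 for i = 0, 1, 2, …
Nov 5, 1983 is 9 days after the start; 9 ÷ 5 = 1 remainder 4; since the remainder is 4, round up to i = 2. First occurrence in the window: #3 on Nov 6, 1983 (2×5 = 10 days in).
Dec 27, 1983 is 61 days after the start; 61 ÷ 5 = 12 remainder 1. Last occurrence in the window: #13 on Dec 26, 1983.
Occurrences #3 through #13: 11 in total.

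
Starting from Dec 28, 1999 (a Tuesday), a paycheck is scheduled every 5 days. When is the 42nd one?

Jul 20, 2000

The 42nd occurrence is 41 intervals after the first: 41 × 5 = 205 days after Dec 28, 1999.
Dec has 31 days — 3 days to the end of Dec leaves 202.
Jan has 31 days (171 left).
Feb has 29 days (142 left).
Mar has 31 days (111 left).
Apr has 30 days (81 left).
May has 31 days (50 left).
Jun has 30 days (20 left).
20 days into Jul → Jul 20, 2000.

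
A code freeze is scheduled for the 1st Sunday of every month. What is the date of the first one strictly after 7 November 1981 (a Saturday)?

6 December 1981

November 1981 starts on a Sunday, so its 1st Sunday is 1 November 1981.
That is not after 7 November 1981, so look at December 1981.
December 1981 starts on a Tuesday, so its 1st Sunday is 6 December 1981 (5 days in).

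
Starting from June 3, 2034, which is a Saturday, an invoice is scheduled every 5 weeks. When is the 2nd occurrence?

The 2nd occurrence is 1 interval after the first: 1 × 35 = 35 days after June 3, 2034.
June has 30 days — 27 days to the end of June leaves 8.
8 days into July → July 8, 2034.

July 8, 2034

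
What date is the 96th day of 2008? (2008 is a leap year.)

Apr 5, 2008

Jan has 31 days (96 − 31 = 65 remain).
Feb has 29 days (65 − 29 = 36 remain).
Mar has 31 days (36 − 31 = 5 remain).
5 into Apr → Apr 5.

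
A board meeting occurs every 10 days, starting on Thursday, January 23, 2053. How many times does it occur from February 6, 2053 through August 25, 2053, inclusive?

Occurrences land 10·i days after January 23, 2053 for i = 0, 1, 2, …
February 6, 2053 is 14 days after the start; 14 ÷ 10 = 1 remainder 4; since the remainder is 4, round up to i = 2. First occurrence in the window: #3 on February 12, 2053 (2×10 = 20 days in).
August 25, 2053 is 214 days after the start; 214 ÷ 10 = 21 remainder 4. Last occurrence in the window: #22 on August 21, 2053.
Occurrences #3 through #22: 20 in total.

20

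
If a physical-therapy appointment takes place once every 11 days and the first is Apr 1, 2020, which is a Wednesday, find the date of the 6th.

May 26, 2020

The 6th occurrence is 5 intervals after the first: 5 × 11 = 55 days after Apr 1, 2020.
Apr has 30 days — 29 days to the end of Apr leaves 26.
26 days into May → May 26, 2020.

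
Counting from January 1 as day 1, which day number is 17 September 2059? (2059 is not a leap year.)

Days in months before September: 31 + 28 + 31 + 30 + 31 + 30 + 31 + 31 = 243.
Plus 17 days into September → day 260.

260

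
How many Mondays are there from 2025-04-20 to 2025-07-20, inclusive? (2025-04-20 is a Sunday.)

2025-04-20 is a Sunday; the first Monday on or after it is 2025-04-21 (1 day later).
From 2025-04-21 to 2025-07-20: 9 + 31 + 30 + 20 = 90 days (rest of April, May, June, July).
90 ÷ 7 = 12 full weeks with remainder 6, so 12 more Mondays after the first → 13.

13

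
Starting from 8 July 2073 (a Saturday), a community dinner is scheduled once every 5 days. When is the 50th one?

The 50th occurrence is 49 intervals after the first: 49 × 5 = 245 days after 8 July 2073.
July has 31 days — 23 days to the end of July leaves 222.
August has 31 days (191 left).
September has 30 days (161 left).
October has 31 days (130 left).
November has 30 days (100 left).
December has 31 days (69 left).
January has 31 days (38 left).
February has 28 days (10 left).
10 days into March → 10 March 2074.

10 March 2074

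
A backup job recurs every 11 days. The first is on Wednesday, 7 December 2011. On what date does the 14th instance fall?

The 14th occurrence is 13 intervals after the first: 13 × 11 = 143 days after 7 December 2011.
December has 31 days — 24 days to the end of December leaves 119.
January has 31 days (88 left).
February has 29 days (59 left).
March has 31 days (28 left).
28 days into April → 28 April 2012.

28 April 2012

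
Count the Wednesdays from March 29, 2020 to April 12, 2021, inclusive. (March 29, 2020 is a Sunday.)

54

March 29, 2020 is a Sunday; the first Wednesday on or after it is April 1, 2020 (3 days later).
From April 1, 2020 to April 12, 2021: 274 + 102 = 376 days (rest of 2020, to April 12, 2021 in 2021).
376 ÷ 7 = 53 full weeks with remainder 5, so 53 more Wednesdays after the first → 54.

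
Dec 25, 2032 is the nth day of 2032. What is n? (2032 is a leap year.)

Days in months before Dec: 31 + 29 + 31 + 30 + 31 + 30 + 31 + 31 + 30 + 31 + 30 = 335.
Plus 25 days into Dec → day 360.

360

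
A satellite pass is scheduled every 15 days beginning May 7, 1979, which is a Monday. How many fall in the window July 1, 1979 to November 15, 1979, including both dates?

9

Occurrences land 15·i days after May 7, 1979 for i = 0, 1, 2, …
July 1, 1979 is 55 days after the start; 55 ÷ 15 = 3 remainder 10; since the remainder is 10, round up to i = 4. First occurrence in the window: #5 on July 6, 1979 (4×15 = 60 days in).
November 15, 1979 is 192 days after the start; 192 ÷ 15 = 12 remainder 12. Last occurrence in the window: #13 on November 3, 1979.
Occurrences #5 through #13: 9 in total.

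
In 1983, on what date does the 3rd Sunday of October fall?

October 1983 begins on a Saturday, so the first Sunday is October 2 (1 day later).
The 3rd Sunday is 2 weeks later: 2 + 14 = 16.

16 October 1983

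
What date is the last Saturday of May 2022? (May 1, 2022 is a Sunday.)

28 May 2022

May 2022 begins on a Sunday, so the first Saturday is May 7 (6 days later).
May 2022 has 31 days. Adding weeks: 7, 14, 21, 28 — the last one ≤ 31 is the 28th.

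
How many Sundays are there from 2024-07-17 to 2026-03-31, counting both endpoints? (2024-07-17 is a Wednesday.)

2024-07-17 is a Wednesday; the first Sunday on or after it is 2024-07-21 (4 days later).
From 2024-07-21 to 2026-03-31: 163 + 365 + 90 = 618 days (rest of 2024, 2025, to 2026-03-31 in 2026).
618 ÷ 7 = 88 full weeks with remainder 2, so 88 more Sundays after the first → 89.

89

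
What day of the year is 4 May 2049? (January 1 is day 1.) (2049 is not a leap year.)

124

Days in months before May: 31 + 28 + 31 + 30 = 120.
Plus 4 days into May → day 124.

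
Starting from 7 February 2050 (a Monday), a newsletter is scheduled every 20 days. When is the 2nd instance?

The 2nd occurrence is 1 interval after the first: 1 × 20 = 20 days after 7 February 2050.
20 days later is 27 February 2050.

27 February 2050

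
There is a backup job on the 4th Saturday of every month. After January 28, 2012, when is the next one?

February 25, 2012

January 2012 starts on a Sunday; its first Saturday is the 7th, so the 4th Saturday is the 28th — January 28, 2012.
That is not after January 28, 2012, so look at February 2012.
February 2012 starts on a Wednesday; its first Saturday is the 4th, so the 4th Saturday is the 25th — February 25, 2012.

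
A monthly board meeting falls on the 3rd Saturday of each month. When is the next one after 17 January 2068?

January 2068 starts on a Sunday; its first Saturday is the 7th, so the 3rd Saturday is the 21st — 21 January 2068.
21 January 2068 is after 17 January 2068, so that is the next one.

21 January 2068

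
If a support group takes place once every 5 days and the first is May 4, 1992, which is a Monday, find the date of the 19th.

The 19th occurrence is 18 intervals after the first: 18 × 5 = 90 days after May 4, 1992.
May has 31 days — 27 days to the end of May leaves 63.
June has 30 days (33 left).
July has 31 days (2 left).
2 days into August → August 2, 1992.

August 2, 1992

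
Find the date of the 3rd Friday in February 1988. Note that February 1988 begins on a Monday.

February 1988 begins on a Monday, so the first Friday is February 5 (4 days later).
The 3rd Friday is 2 weeks later: 5 + 14 = 19.

February 19, 1988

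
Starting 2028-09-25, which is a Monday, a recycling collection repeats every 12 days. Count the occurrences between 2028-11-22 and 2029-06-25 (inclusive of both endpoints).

Occurrences land 12·i days after 2028-09-25 for i = 0, 1, 2, …
2028-11-22 is 58 days after the start; 58 ÷ 12 = 4 remainder 10; since the remainder is 10, round up to i = 5. First occurrence in the window: #6 on 2028-11-24 (5×12 = 60 days in).
2029-06-25 is 273 days after the start; 273 ÷ 12 = 22 remainder 9. Last occurrence in the window: #23 on 2029-06-16.
Occurrences #6 through #23: 18 in total.

18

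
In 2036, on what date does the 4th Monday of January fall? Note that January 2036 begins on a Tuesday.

28 January 2036

January 2036 begins on a Tuesday, so the first Monday is January 7 (6 days later).
The 4th Monday is 3 weeks later: 7 + 21 = 28.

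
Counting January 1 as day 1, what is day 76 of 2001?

Jan has 31 days (76 − 31 = 45 remain).
Feb has 28 days (45 − 28 = 17 remain).
17 into Mar → Mar 17.

Mar 17, 2001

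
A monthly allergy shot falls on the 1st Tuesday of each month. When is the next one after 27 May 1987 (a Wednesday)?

May 1987 starts on a Friday, so its 1st Tuesday is 5 May 1987 (4 days in).
That is not after 27 May 1987, so look at June 1987.
June 1987 starts on a Monday, so its 1st Tuesday is 2 June 1987 (1 day in).

2 June 1987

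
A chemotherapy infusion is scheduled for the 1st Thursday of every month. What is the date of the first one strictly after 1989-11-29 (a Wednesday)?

November 1989 starts on a Wednesday, so its 1st Thursday is 1989-11-02 (1 day in).
That is not after 1989-11-29, so look at December 1989.
December 1989 starts on a Friday, so its 1st Thursday is 1989-12-07 (6 days in).

1989-12-07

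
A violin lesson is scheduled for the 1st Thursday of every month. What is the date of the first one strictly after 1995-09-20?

1995-10-05

September 1995 starts on a Friday, so its 1st Thursday is 1995-09-07 (6 days in).
That is not after 1995-09-20, so look at October 1995.
October 1995 starts on a Sunday, so its 1st Thursday is 1995-10-05 (4 days in).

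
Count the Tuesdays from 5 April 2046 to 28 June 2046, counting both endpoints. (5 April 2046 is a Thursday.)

12

5 April 2046 is a Thursday; the first Tuesday on or after it is 10 April 2046 (5 days later).
From 10 April 2046 to 28 June 2046: 20 + 31 + 28 = 79 days (rest of April, May, June).
79 ÷ 7 = 11 full weeks with remainder 2, so 11 more Tuesdays after the first → 12.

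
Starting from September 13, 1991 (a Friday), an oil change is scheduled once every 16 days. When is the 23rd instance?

August 30, 1992

The 23rd occurrence is 22 intervals after the first: 22 × 16 = 352 days after September 13, 1991.
September has 30 days — 17 days to the end of September leaves 335.
October has 31 days (304 left).
November has 30 days (274 left).
December has 31 days (243 left).
January has 31 days (212 left).
February has 29 days (183 left).
March has 31 days (152 left).
April has 30 days (122 left).
May has 31 days (91 left).
June has 30 days (61 left).
July has 31 days (30 left).
30 days into August → August 30, 1992.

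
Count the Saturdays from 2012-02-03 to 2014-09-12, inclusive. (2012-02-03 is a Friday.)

136

2012-02-03 is a Friday; the first Saturday on or after it is 2012-02-04 (1 day later).
From 2012-02-04 to 2014-09-12: 331 + 365 + 255 = 951 days (rest of 2012, 2013, to 2014-09-12 in 2014).
951 ÷ 7 = 135 full weeks with remainder 6, so 135 more Saturdays after the first → 136.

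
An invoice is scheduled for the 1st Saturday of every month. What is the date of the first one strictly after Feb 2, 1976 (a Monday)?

Feb 1976 starts on a Sunday, so its 1st Saturday is Feb 7, 1976 (6 days in).
Feb 7, 1976 is after Feb 2, 1976, so that is the next one.

Feb 7, 1976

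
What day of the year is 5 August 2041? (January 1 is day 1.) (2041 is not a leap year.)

217

Days in months before August: 31 + 28 + 31 + 30 + 31 + 30 + 31 = 212.
Plus 5 days into August → day 217.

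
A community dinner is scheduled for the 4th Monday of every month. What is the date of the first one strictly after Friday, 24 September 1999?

September 1999 starts on a Wednesday; its first Monday is the 6th, so the 4th Monday is the 27th — 27 September 1999.
27 September 1999 is after 24 September 1999, so that is the next one.

27 September 1999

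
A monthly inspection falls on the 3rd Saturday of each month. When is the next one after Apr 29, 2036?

May 17, 2036

Apr 2036 starts on a Tuesday; its first Saturday is the 5th, so the 3rd Saturday is the 19th — Apr 19, 2036.
That is not after Apr 29, 2036, so look at May 2036.
May 2036 starts on a Thursday; its first Saturday is the 3rd, so the 3rd Saturday is the 17th — May 17, 2036.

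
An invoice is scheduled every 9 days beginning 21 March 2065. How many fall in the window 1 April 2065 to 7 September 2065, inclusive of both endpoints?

Occurrences land 9·i days after 21 March 2065 for i = 0, 1, 2, …
1 April 2065 is 11 days after the start; 11 ÷ 9 = 1 remainder 2; since the remainder is 2, round up to i = 2. First occurrence in the window: #3 on 8 April 2065 (2×9 = 18 days in).
7 September 2065 is 170 days after the start; 170 ÷ 9 = 18 remainder 8. Last occurrence in the window: #19 on 30 August 2065.
Occurrences #3 through #19: 17 in total.

17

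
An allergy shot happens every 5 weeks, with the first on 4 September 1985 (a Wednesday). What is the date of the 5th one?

22 January 1986

The 5th occurrence is 4 intervals after the first: 4 × 35 = 140 days after 4 September 1985.
September has 30 days — 26 days to the end of September leaves 114.
October has 31 days (83 left).
November has 30 days (53 left).
December has 31 days (22 left).
22 days into January → 22 January 1986.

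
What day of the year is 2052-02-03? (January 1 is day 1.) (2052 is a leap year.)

Days in months before February: 31 = 31.
Plus 3 days into February → day 34.

34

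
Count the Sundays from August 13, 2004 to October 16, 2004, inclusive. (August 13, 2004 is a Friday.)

9

August 13, 2004 is a Friday; the first Sunday on or after it is August 15, 2004 (2 days later).
From August 15, 2004 to October 16, 2004: 16 + 30 + 16 = 62 days (rest of August, September, October).
62 ÷ 7 = 8 full weeks with remainder 6, so 8 more Sundays after the first → 9.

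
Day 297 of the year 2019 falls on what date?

2019-10-24

January has 31 days (297 − 31 = 266 remain).
February has 28 days (266 − 28 = 238 remain).
March has 31 days (238 − 31 = 207 remain).
April has 30 days (207 − 30 = 177 remain).
May has 31 days (177 − 31 = 146 remain).
June has 30 days (146 − 30 = 116 remain).
July has 31 days (116 − 31 = 85 remain).
August has 31 days (85 − 31 = 54 remain).
September has 30 days (54 − 30 = 24 remain).
24 into October → October 24.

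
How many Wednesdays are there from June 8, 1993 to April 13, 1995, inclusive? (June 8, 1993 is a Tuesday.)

June 8, 1993 is a Tuesday; the first Wednesday on or after it is June 9, 1993 (1 day later).
From June 9, 1993 to April 13, 1995: 205 + 365 + 103 = 673 days (rest of 1993, 1994, to April 13, 1995 in 1995).
673 ÷ 7 = 96 full weeks with remainder 1, so 96 more Wednesdays after the first → 97.

97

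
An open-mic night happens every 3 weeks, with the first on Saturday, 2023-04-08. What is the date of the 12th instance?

2023-11-25

The 12th occurrence is 11 intervals after the first: 11 × 21 = 231 days after 2023-04-08.
April has 30 days — 22 days to the end of April leaves 209.
May has 31 days (178 left).
June has 30 days (148 left).
July has 31 days (117 left).
August has 31 days (86 left).
September has 30 days (56 left).
October has 31 days (25 left).
25 days into November → 2023-11-25.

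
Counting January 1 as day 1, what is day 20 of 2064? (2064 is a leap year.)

20 into January → January 20.

2064-01-20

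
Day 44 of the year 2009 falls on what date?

2009-02-13

January has 31 days (44 − 31 = 13 remain).
13 into February → February 13.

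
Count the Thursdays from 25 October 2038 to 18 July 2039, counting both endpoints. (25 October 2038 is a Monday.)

25 October 2038 is a Monday; the first Thursday on or after it is 28 October 2038 (3 days later).
From 28 October 2038 to 18 July 2039: 3 + 30 + 31 + 31 + 28 + 31 + 30 + 31 + 30 + 18 = 263 days (rest of October, November, December, January, February, March, April, May, June, July).
263 ÷ 7 = 37 full weeks with remainder 4, so 37 more Thursdays after the first → 38.

38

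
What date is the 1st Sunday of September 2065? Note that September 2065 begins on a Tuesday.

September 2065 begins on a Tuesday, so the first Sunday is September 6 (5 days later).

2065-09-06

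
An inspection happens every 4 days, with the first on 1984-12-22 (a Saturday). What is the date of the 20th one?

The 20th occurrence is 19 intervals after the first: 19 × 4 = 76 days after 1984-12-22.
December has 31 days — 9 days to the end of December leaves 67.
January has 31 days (36 left).
February has 28 days (8 left).
8 days into March → 1985-03-08.

1985-03-08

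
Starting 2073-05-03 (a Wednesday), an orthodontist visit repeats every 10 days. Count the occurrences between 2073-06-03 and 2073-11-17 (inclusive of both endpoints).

16

Occurrences land 10·i days after 2073-05-03 for i = 0, 1, 2, …
2073-06-03 is 31 days after the start; 31 ÷ 10 = 3 remainder 1; since the remainder is 1, round up to i = 4. First occurrence in the window: #5 on 2073-06-12 (4×10 = 40 days in).
2073-11-17 is 198 days after the start; 198 ÷ 10 = 19 remainder 8. Last occurrence in the window: #20 on 2073-11-09.
Occurrences #5 through #20: 16 in total.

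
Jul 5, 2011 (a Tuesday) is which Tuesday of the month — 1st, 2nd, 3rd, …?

Day 5 falls in week ⌈5/7⌉ of the month.
Days 1–7 hold the 1st Tuesday, 8–14 the 2nd, 15–21 the 3rd, 22–28 the 4th, 29–31 the 5th.
5 is in the range for the 1st.

1st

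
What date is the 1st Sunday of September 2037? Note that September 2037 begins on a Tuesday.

September 2037 begins on a Tuesday, so the first Sunday is September 6 (5 days later).

2037-09-06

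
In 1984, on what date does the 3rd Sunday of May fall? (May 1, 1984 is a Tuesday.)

20 May 1984

May 1984 begins on a Tuesday, so the first Sunday is May 6 (5 days later).
The 3rd Sunday is 2 weeks later: 6 + 14 = 20.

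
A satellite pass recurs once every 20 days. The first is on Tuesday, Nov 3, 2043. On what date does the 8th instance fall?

Mar 22, 2044

The 8th occurrence is 7 intervals after the first: 7 × 20 = 140 days after Nov 3, 2043.
Nov has 30 days — 27 days to the end of Nov leaves 113.
Dec has 31 days (82 left).
Jan has 31 days (51 left).
Feb has 29 days (22 left).
22 days into Mar → Mar 22, 2044.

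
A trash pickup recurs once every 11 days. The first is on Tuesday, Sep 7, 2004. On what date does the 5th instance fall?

The 5th occurrence is 4 intervals after the first: 4 × 11 = 44 days after Sep 7, 2004.
Sep has 30 days — 23 days to the end of Sep leaves 21.
21 days into Oct → Oct 21, 2004.

Oct 21, 2004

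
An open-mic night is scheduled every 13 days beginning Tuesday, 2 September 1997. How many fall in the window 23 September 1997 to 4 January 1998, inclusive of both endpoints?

Occurrences land 13·i days after 2 September 1997 for i = 0, 1, 2, …
23 September 1997 is 21 days after the start; 21 ÷ 13 = 1 remainder 8; since the remainder is 8, round up to i = 2. First occurrence in the window: #3 on 28 September 1997 (2×13 = 26 days in).
4 January 1998 is 124 days after the start; 124 ÷ 13 = 9 remainder 7. Last occurrence in the window: #10 on 28 December 1997.
Occurrences #3 through #10: 8 in total.

8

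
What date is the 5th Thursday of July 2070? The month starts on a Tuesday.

31 July 2070

July 2070 begins on a Tuesday, so the first Thursday is July 3 (2 days later).
The 5th Thursday is 4 weeks later: 3 + 28 = 31.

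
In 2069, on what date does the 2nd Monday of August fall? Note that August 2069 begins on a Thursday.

August 12, 2069

August 2069 begins on a Thursday, so the first Monday is August 5 (4 days later).
The 2nd Monday is 1 weeks later: 5 + 7 = 12.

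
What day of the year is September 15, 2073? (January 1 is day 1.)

258

Days in months before September: 31 + 28 + 31 + 30 + 31 + 30 + 31 + 31 = 243.
Plus 15 days into September → day 258.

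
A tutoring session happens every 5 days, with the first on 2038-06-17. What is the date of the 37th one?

2038-12-14

The 37th occurrence is 36 intervals after the first: 36 × 5 = 180 days after 2038-06-17.
June has 30 days — 13 days to the end of June leaves 167.
July has 31 days (136 left).
August has 31 days (105 left).
September has 30 days (75 left).
October has 31 days (44 left).
November has 30 days (14 left).
14 days into December → 2038-12-14.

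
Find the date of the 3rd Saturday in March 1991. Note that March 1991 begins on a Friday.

16 March 1991

March 1991 begins on a Friday, so the first Saturday is March 2 (1 day later).
The 3rd Saturday is 2 weeks later: 2 + 14 = 16.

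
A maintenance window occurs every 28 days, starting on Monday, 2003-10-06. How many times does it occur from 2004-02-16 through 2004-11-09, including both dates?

10

Occurrences land 28·i days after 2003-10-06 for i = 0, 1, 2, …
2004-02-16 is 133 days after the start; 133 ÷ 28 = 4 remainder 21; since the remainder is 21, round up to i = 5. First occurrence in the window: #6 on 2004-02-23 (5×28 = 140 days in).
2004-11-09 is 400 days after the start; 400 ÷ 28 = 14 remainder 8. Last occurrence in the window: #15 on 2004-11-01.
Occurrences #6 through #15: 10 in total.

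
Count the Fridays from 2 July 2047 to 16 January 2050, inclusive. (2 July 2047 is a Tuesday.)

2 July 2047 is a Tuesday; the first Friday on or after it is 5 July 2047 (3 days later).
From 5 July 2047 to 16 January 2050: 179 + 366 + 365 + 16 = 926 days (rest of 2047, 2048, 2049, to 16 January 2050 in 2050).
926 ÷ 7 = 132 full weeks with remainder 2, so 132 more Fridays after the first → 133.

133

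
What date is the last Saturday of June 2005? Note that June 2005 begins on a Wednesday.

June 2005 begins on a Wednesday, so the first Saturday is June 4 (3 days later).
June 2005 has 30 days. Adding weeks: 4, 11, 18, 25 — the last one ≤ 30 is the 25th.

June 25, 2005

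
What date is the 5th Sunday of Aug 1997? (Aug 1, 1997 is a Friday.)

Aug 31, 1997

Aug 1997 begins on a Friday, so the first Sunday is Aug 3 (2 days later).
The 5th Sunday is 4 weeks later: 3 + 28 = 31.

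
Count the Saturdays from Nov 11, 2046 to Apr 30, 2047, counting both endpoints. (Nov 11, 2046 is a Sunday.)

Nov 11, 2046 is a Sunday; the first Saturday on or after it is Nov 17, 2046 (6 days later).
From Nov 17, 2046 to Apr 30, 2047: 13 + 31 + 31 + 28 + 31 + 30 = 164 days (rest of Nov, Dec, Jan, Feb, Mar, Apr).
164 ÷ 7 = 23 full weeks with remainder 3, so 23 more Saturdays after the first → 24.

24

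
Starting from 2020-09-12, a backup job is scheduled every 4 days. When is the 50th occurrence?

2021-03-27

The 50th occurrence is 49 intervals after the first: 49 × 4 = 196 days after 2020-09-12.
September has 30 days — 18 days to the end of September leaves 178.
October has 31 days (147 left).
November has 30 days (117 left).
December has 31 days (86 left).
January has 31 days (55 left).
February has 28 days (27 left).
27 days into March → 2021-03-27.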